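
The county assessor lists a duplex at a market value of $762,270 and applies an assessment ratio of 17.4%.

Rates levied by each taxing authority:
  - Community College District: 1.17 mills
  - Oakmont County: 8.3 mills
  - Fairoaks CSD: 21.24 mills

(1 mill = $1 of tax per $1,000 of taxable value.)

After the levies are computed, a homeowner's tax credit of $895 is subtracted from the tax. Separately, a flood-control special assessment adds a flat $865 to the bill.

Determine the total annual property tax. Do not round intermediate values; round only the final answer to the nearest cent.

Assessed value = $762,270 × 0.174 = $132,634.98
Community College District: $132,634.98 × 0.00117 = $155.1829266
Oakmont County: $132,634.98 × 0.0083 = $1,100.870334
Fairoaks CSD: $132,634.98 × 0.02124 = $2,817.1669752
Levies subtotal = $4,073.2202358
After credit = $4,073.2202358 − $895 = $3,178.2202358
Total = $3,178.2202358 + $865 = $4,043.2202358

$4,043.22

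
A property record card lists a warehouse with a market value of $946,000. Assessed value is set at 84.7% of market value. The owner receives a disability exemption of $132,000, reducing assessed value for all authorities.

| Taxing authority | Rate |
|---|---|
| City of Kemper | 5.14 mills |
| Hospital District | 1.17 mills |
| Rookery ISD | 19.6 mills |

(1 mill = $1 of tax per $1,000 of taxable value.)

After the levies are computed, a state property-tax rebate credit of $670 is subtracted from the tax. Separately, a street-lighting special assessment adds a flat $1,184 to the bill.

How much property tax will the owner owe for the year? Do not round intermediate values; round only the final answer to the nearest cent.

$17,854.58

Assessed value = $946,000 × 0.847 = $801,262
Taxable value = $801,262 − $132,000 = $669,262
City of Kemper: $669,262 × 0.00514 = $3,440.00668
Hospital District: $669,262 × 0.00117 = $783.03654
Rookery ISD: $669,262 × 0.0196 = $13,117.5352
Levies subtotal = $17,340.57842
After credit = $17,340.57842 − $670 = $16,670.57842
Total = $16,670.57842 + $1,184 = $17,854.57842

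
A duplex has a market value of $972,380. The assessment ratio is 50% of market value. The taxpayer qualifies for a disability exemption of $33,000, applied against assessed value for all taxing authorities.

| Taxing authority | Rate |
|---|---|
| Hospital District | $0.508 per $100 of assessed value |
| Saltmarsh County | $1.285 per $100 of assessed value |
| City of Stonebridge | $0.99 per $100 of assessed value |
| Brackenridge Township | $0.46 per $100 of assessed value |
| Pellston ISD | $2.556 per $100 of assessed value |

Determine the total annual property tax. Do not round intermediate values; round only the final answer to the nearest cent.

$26,280.49

Assessed value = $972,380 × 0.5 = $486,190
Taxable value = $486,190 − $33,000 = $453,190
Hospital District: $453,190 × 0.00508 = $2,302.2052
Saltmarsh County: $453,190 × 0.01285 = $5,823.4915
City of Stonebridge: $453,190 × 0.0099 = $4,486.581
Brackenridge Township: $453,190 × 0.0046 = $2,084.674
Pellston ISD: $453,190 × 0.02556 = $11,583.5364
Total = $2,302.2052 + $5,823.4915 + $4,486.581 + $2,084.674 + $11,583.5364 = $26,280.4881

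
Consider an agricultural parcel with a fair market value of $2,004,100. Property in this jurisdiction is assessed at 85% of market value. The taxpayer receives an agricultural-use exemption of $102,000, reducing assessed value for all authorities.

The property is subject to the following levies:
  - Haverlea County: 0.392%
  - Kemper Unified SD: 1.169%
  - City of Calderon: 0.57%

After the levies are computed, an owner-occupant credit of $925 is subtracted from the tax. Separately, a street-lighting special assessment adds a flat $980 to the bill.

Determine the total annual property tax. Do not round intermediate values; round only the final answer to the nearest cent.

Assessed value = $2,004,100 × 0.85 = $1,703,485
Taxable value = $1,703,485 − $102,000 = $1,601,485
Haverlea County: $1,601,485 × 0.00392 = $6,277.8212
Kemper Unified SD: $1,601,485 × 0.01169 = $18,721.35965
City of Calderon: $1,601,485 × 0.0057 = $9,128.4645
Levies subtotal = $34,127.64535
After credit = $34,127.64535 − $925 = $33,202.64535
Total = $33,202.64535 + $980 = $34,182.64535

$34,182.65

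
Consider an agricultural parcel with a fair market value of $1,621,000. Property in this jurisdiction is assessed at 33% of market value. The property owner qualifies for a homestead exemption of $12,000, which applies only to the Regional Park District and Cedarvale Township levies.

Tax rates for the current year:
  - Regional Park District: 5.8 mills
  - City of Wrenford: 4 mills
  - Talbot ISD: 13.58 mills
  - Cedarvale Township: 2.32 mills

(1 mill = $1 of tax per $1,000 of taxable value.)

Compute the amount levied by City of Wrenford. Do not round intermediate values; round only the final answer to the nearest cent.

$2,139.72

Assessed value = $1,621,000 × 0.33 = $534,930
City of Wrenford taxable value = $534,930 (exemption does not apply)
City of Wrenford levy = $534,930 × 0.004 = $2,139.72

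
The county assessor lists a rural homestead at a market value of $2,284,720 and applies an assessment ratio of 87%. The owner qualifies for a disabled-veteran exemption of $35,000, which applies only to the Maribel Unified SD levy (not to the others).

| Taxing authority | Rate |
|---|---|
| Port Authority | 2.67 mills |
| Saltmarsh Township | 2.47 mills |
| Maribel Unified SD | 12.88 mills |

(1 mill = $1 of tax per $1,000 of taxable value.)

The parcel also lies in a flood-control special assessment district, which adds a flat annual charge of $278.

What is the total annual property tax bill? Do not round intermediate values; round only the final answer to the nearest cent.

Assessed value = $2,284,720 × 0.87 = $1,987,706.4
Port Authority: $1,987,706.4 × 0.00267 = $5,307.176088
Saltmarsh Township: $1,987,706.4 × 0.00247 = $4,909.634808
Maribel Unified SD: ($1,987,706.4 − $35,000) × 0.01288 = $1,952,706.4 × 0.01288 = $25,150.858432
Levies subtotal = $35,367.669328
Total = $35,367.669328 + $278 = $35,645.669328

$35,645.67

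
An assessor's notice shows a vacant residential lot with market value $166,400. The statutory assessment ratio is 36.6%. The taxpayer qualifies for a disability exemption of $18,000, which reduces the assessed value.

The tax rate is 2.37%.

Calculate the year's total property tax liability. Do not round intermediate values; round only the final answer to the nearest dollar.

Assessed value = $166,400 × 0.366 = $60,902.4
Taxable value = $60,902.4 − $18,000 = $42,902.4
Tax = $42,902.4 × 0.0237 = $1,016.78688

$1,017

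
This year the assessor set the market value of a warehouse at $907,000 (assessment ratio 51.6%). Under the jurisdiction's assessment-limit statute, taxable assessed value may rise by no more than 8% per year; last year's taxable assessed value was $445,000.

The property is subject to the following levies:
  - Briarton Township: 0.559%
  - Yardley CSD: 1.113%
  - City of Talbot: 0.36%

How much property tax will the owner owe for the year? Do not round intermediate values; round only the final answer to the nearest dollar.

$9,510

Uncapped assessed value = $907,000 × 0.516 = $468,012
Cap limit = $445,000 × 1.08 = $480,600
Taxable assessed value = min($468,012, $480,600) = $468,012 (cap does not bind)
Briarton Township: $468,012 × 0.00559 = $2,616.18708
Yardley CSD: $468,012 × 0.01113 = $5,208.97356
City of Talbot: $468,012 × 0.0036 = $1,684.8432
Total = $9,510.00384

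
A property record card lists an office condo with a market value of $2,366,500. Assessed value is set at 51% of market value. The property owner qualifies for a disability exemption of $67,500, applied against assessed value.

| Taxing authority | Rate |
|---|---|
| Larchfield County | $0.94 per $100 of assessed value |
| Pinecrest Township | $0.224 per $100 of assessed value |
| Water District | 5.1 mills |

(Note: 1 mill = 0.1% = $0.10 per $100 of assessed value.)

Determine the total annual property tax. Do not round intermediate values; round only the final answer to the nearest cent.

$19,073.81

Assessed value = $2,366,500 × 0.51 = $1,206,915
Taxable value = $1,206,915 − $67,500 = $1,139,415
Larchfield County: $1,139,415 × 0.0094 = $10,710.501
Pinecrest Township: $1,139,415 × 0.00224 = $2,552.2896
Water District: $1,139,415 × 0.0051 = $5,811.0165
Total = $19,073.8071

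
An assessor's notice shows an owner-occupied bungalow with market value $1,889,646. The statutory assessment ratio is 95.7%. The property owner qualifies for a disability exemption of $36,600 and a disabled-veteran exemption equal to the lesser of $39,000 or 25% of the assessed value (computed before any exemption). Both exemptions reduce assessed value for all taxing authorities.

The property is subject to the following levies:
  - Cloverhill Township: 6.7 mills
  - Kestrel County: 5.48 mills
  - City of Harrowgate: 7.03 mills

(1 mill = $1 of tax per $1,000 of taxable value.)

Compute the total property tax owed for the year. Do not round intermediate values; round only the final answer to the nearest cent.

Assessed value = $1,889,646 × 0.957 = $1,808,391.222
Disabled-veteran exemption = min($39,000, 25% × $1,808,391.222) = min($39,000, $452,097.8055) = $39,000 (dollar cap binds)
Taxable value = $1,808,391.222 − $36,600 − $39,000 = $1,732,791.222
Cloverhill Township: $1,732,791.222 × 0.0067 = $11,609.7011874
Kestrel County: $1,732,791.222 × 0.00548 = $9,495.69589656
City of Harrowgate: $1,732,791.222 × 0.00703 = $12,181.52229066
Total = $33,286.91937462

$33,286.92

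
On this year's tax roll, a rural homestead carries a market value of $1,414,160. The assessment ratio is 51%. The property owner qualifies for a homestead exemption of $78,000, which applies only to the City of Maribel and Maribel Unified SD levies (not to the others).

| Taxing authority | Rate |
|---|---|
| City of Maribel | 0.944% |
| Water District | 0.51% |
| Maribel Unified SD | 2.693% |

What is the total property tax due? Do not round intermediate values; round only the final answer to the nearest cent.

Assessed value = $1,414,160 × 0.51 = $721,221.6
City of Maribel: ($721,221.6 − $78,000) × 0.00944 = $643,221.6 × 0.00944 = $6,072.011904
Water District: $721,221.6 × 0.0051 = $3,678.23016
Maribel Unified SD: ($721,221.6 − $78,000) × 0.02693 = $643,221.6 × 0.02693 = $17,321.957688
Total = $27,072.199752

$27,072.20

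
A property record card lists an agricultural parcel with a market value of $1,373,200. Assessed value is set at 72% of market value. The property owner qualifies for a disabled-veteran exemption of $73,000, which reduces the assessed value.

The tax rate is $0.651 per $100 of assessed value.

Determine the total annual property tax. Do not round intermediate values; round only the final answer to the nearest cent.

$5,961.23

Assessed value = $1,373,200 × 0.72 = $988,704
Taxable value = $988,704 − $73,000 = $915,704
Tax = $915,704 × 0.00651 = $5,961.23304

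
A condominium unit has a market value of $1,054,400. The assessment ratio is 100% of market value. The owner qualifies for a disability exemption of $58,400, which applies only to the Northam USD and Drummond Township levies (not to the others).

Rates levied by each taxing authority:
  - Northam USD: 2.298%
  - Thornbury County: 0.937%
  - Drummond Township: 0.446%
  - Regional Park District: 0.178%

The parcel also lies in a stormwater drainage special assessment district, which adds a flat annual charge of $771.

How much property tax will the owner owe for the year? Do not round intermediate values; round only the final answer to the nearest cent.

Assessed value = $1,054,400 × 1 = $1,054,400
Northam USD: ($1,054,400 − $58,400) × 0.02298 = $996,000 × 0.02298 = $22,888.08
Thornbury County: $1,054,400 × 0.00937 = $9,879.728
Drummond Township: ($1,054,400 − $58,400) × 0.00446 = $996,000 × 0.00446 = $4,442.16
Regional Park District: $1,054,400 × 0.00178 = $1,876.832
Levies subtotal = $39,086.8
Total = $39,086.8 + $771 = $39,857.8

$39,857.80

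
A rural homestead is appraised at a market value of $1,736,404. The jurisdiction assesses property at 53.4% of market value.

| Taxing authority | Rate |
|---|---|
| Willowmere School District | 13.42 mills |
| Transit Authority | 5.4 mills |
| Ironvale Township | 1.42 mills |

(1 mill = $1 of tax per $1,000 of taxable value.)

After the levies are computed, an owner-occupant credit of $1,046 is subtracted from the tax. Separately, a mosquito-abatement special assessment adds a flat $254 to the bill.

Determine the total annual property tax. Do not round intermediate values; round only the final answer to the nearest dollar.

Assessed value = $1,736,404 × 0.534 = $927,239.736
Willowmere School District: $927,239.736 × 0.01342 = $12,443.55725712
Transit Authority: $927,239.736 × 0.0054 = $5,007.0945744
Ironvale Township: $927,239.736 × 0.00142 = $1,316.68042512
Levies subtotal = $18,767.33225664
After credit = $18,767.33225664 − $1,046 = $17,721.33225664
Total = $17,721.33225664 + $254 = $17,975.33225664

$17,975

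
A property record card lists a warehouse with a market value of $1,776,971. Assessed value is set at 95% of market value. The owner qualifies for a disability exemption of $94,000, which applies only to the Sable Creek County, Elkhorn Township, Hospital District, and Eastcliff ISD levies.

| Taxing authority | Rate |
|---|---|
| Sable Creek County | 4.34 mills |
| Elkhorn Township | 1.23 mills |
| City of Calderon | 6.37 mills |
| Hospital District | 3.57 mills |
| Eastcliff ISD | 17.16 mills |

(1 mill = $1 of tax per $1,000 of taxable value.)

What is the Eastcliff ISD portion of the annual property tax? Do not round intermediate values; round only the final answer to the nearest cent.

Assessed value = $1,776,971 × 0.95 = $1,688,122.45
Eastcliff ISD taxable value = $1,688,122.45 − $94,000 = $1,594,122.45
Eastcliff ISD levy = $1,594,122.45 × 0.01716 = $27,355.141242

$27,355.14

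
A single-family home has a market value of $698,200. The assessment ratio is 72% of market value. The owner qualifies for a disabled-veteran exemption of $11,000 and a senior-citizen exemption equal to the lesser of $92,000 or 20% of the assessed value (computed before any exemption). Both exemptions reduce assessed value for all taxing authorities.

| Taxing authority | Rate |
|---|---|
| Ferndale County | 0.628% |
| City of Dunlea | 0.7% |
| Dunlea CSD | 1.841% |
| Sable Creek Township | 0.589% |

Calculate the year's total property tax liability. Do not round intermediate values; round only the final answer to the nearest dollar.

Assessed value = $698,200 × 0.72 = $502,704
Senior-citizen exemption = min($92,000, 20% × $502,704) = min($92,000, $100,540.8) = $92,000 (dollar cap binds)
Taxable value = $502,704 − $11,000 − $92,000 = $399,704
Ferndale County: $399,704 × 0.00628 = $2,510.14112
City of Dunlea: $399,704 × 0.007 = $2,797.928
Dunlea CSD: $399,704 × 0.01841 = $7,358.55064
Sable Creek Township: $399,704 × 0.00589 = $2,354.25656
Total = $15,020.87632

$15,021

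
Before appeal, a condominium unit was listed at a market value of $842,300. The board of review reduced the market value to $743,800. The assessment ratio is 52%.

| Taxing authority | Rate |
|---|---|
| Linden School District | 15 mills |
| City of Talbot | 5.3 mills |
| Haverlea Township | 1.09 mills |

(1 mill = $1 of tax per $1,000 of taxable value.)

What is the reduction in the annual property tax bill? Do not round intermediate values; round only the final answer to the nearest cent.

Old assessed value = $842,300 × 0.52 = $437,996
New assessed value = $743,800 × 0.52 = $386,776
Combined rate = 0.015 + 0.0053 + 0.00109 = 0.02139
Old tax = $437,996 × 0.02139 = $9,368.73444
New tax = $386,776 × 0.02139 = $8,273.13864
Reduction = $9,368.73444 − $8,273.13864 = $1,095.5958

$1,095.60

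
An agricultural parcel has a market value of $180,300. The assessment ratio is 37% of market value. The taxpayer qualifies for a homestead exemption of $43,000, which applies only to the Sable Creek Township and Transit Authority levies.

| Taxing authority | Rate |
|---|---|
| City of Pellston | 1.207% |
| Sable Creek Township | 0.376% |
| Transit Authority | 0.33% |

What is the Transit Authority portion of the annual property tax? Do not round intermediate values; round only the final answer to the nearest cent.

$78.25

Assessed value = $180,300 × 0.37 = $66,711
Transit Authority taxable value = $66,711 − $43,000 = $23,711
Transit Authority levy = $23,711 × 0.0033 = $78.2463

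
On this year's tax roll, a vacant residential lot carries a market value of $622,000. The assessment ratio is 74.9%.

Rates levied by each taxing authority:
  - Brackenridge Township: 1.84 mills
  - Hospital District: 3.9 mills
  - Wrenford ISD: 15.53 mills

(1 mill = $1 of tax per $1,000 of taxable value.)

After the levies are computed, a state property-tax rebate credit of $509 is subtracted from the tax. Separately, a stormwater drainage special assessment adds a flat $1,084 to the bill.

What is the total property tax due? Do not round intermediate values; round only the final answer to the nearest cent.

$10,484.23

Assessed value = $622,000 × 0.749 = $465,878
Brackenridge Township: $465,878 × 0.00184 = $857.21552
Hospital District: $465,878 × 0.0039 = $1,816.9242
Wrenford ISD: $465,878 × 0.01553 = $7,235.08534
Levies subtotal = $9,909.22506
After credit = $9,909.22506 − $509 = $9,400.22506
Total = $9,400.22506 + $1,084 = $10,484.22506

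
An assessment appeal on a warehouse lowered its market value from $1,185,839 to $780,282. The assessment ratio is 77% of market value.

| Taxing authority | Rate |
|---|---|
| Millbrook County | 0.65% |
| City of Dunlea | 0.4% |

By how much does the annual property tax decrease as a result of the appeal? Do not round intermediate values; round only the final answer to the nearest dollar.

$3,279

Old assessed value = $1,185,839 × 0.77 = $913,096.03
New assessed value = $780,282 × 0.77 = $600,817.14
Combined rate = 0.0065 + 0.004 = 0.0105
Old tax = $913,096.03 × 0.0105 = $9,587.508315
New tax = $600,817.14 × 0.0105 = $6,308.57997
Reduction = $9,587.508315 − $6,308.57997 = $3,278.928345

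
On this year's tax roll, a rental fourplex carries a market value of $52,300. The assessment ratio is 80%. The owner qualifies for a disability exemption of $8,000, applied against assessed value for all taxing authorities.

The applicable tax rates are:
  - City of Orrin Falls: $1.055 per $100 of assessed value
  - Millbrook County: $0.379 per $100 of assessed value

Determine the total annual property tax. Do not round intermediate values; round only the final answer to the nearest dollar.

$485

Assessed value = $52,300 × 0.8 = $41,840
Taxable value = $41,840 − $8,000 = $33,840
City of Orrin Falls: $33,840 × 0.01055 = $357.012
Millbrook County: $33,840 × 0.00379 = $128.2536
Total = $357.012 + $128.2536 = $485.2656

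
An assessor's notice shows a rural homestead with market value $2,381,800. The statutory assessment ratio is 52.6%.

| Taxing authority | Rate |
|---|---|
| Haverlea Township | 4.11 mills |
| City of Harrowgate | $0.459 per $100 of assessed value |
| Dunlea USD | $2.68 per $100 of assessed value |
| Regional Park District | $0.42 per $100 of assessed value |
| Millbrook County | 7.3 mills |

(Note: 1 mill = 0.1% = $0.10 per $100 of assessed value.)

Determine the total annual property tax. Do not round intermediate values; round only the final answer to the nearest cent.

$58,882.86

Assessed value = $2,381,800 × 0.526 = $1,252,826.8
Haverlea Township: $1,252,826.8 × 0.00411 = $5,149.118148
City of Harrowgate: $1,252,826.8 × 0.00459 = $5,750.475012
Dunlea USD: $1,252,826.8 × 0.0268 = $33,575.75824
Regional Park District: $1,252,826.8 × 0.0042 = $5,261.87256
Millbrook County: $1,252,826.8 × 0.0073 = $9,145.63564
Total = $58,882.8596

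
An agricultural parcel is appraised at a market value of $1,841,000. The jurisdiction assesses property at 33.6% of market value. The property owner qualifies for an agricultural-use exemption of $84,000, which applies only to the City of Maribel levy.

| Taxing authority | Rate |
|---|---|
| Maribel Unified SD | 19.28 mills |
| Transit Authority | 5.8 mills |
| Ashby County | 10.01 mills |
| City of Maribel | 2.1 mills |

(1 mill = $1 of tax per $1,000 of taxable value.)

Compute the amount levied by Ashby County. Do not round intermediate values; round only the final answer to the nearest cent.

$6,191.95

Assessed value = $1,841,000 × 0.336 = $618,576
Ashby County taxable value = $618,576 (exemption does not apply)
Ashby County levy = $618,576 × 0.01001 = $6,191.94576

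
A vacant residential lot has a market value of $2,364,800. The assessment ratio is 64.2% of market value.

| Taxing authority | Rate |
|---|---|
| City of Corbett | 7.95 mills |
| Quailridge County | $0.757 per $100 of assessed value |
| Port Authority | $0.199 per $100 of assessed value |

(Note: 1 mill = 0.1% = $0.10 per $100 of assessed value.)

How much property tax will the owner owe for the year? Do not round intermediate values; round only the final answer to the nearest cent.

$26,583.71

Assessed value = $2,364,800 × 0.642 = $1,518,201.6
City of Corbett: $1,518,201.6 × 0.00795 = $12,069.70272
Quailridge County: $1,518,201.6 × 0.00757 = $11,492.786112
Port Authority: $1,518,201.6 × 0.00199 = $3,021.221184
Total = $26,583.710016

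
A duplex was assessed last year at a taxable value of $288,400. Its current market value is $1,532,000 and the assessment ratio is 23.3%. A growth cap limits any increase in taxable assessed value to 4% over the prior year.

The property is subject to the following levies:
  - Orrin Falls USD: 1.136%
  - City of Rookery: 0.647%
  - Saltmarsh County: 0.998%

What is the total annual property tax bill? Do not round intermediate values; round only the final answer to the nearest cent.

$8,341.22

Uncapped assessed value = $1,532,000 × 0.233 = $356,956
Cap limit = $288,400 × 1.04 = $299,936
Taxable assessed value = min($356,956, $299,936) = $299,936 (cap binds)
Orrin Falls USD: $299,936 × 0.01136 = $3,407.27296
City of Rookery: $299,936 × 0.00647 = $1,940.58592
Saltmarsh County: $299,936 × 0.00998 = $2,993.36128
Total = $8,341.22016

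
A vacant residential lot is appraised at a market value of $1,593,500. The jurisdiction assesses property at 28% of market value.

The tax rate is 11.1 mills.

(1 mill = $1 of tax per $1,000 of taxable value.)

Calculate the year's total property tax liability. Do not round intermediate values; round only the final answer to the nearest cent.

$4,952.60

Assessed value = $1,593,500 × 0.28 = $446,180
Tax = $446,180 × 0.0111 = $4,952.598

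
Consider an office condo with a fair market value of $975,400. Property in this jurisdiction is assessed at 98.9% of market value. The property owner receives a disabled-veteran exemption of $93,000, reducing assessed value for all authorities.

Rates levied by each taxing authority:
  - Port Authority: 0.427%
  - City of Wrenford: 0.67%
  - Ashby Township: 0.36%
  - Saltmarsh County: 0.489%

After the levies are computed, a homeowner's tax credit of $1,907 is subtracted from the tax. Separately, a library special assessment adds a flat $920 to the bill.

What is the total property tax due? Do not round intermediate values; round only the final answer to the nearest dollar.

Assessed value = $975,400 × 0.989 = $964,670.6
Taxable value = $964,670.6 − $93,000 = $871,670.6
Port Authority: $871,670.6 × 0.00427 = $3,722.033462
City of Wrenford: $871,670.6 × 0.0067 = $5,840.19302
Ashby Township: $871,670.6 × 0.0036 = $3,138.01416
Saltmarsh County: $871,670.6 × 0.00489 = $4,262.469234
Levies subtotal = $16,962.709876
After credit = $16,962.709876 − $1,907 = $15,055.709876
Total = $15,055.709876 + $920 = $15,975.709876

$15,976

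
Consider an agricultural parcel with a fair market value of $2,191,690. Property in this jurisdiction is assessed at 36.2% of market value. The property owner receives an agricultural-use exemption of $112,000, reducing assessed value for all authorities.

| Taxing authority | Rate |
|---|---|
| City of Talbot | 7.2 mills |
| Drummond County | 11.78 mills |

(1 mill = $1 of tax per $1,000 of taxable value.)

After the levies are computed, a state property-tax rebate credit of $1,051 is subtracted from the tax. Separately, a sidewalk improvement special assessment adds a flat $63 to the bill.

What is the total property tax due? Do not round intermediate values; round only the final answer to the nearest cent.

$11,944.82

Assessed value = $2,191,690 × 0.362 = $793,391.78
Taxable value = $793,391.78 − $112,000 = $681,391.78
City of Talbot: $681,391.78 × 0.0072 = $4,906.020816
Drummond County: $681,391.78 × 0.01178 = $8,026.7951684
Levies subtotal = $12,932.8159844
After credit = $12,932.8159844 − $1,051 = $11,881.8159844
Total = $11,881.8159844 + $63 = $11,944.8159844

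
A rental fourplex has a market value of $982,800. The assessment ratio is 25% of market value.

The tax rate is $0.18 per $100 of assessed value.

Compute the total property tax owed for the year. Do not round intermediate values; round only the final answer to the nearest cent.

Assessed value = $982,800 × 0.25 = $245,700
Tax = $245,700 × 0.0018 = $442.26

$442.26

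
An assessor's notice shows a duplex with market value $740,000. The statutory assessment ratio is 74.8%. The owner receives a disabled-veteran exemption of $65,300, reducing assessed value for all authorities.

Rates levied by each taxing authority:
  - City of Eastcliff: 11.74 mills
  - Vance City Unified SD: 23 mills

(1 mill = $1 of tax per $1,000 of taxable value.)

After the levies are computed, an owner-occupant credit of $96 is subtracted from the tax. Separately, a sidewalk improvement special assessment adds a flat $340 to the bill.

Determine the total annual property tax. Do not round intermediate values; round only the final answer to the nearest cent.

$17,204.76

Assessed value = $740,000 × 0.748 = $553,520
Taxable value = $553,520 − $65,300 = $488,220
City of Eastcliff: $488,220 × 0.01174 = $5,731.7028
Vance City Unified SD: $488,220 × 0.023 = $11,229.06
Levies subtotal = $16,960.7628
After credit = $16,960.7628 − $96 = $16,864.7628
Total = $16,864.7628 + $340 = $17,204.7628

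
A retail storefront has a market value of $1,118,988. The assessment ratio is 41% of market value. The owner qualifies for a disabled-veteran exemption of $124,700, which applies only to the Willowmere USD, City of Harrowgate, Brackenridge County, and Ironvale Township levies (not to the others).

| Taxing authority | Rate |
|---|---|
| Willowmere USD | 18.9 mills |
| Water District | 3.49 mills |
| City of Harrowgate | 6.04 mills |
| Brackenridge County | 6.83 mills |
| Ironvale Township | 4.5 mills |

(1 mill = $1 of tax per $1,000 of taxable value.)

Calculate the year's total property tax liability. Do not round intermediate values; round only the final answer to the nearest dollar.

$13,718

Assessed value = $1,118,988 × 0.41 = $458,785.08
Willowmere USD: ($458,785.08 − $124,700) × 0.0189 = $334,085.08 × 0.0189 = $6,314.208012
Water District: $458,785.08 × 0.00349 = $1,601.1599292
City of Harrowgate: ($458,785.08 − $124,700) × 0.00604 = $334,085.08 × 0.00604 = $2,017.8738832
Brackenridge County: ($458,785.08 − $124,700) × 0.00683 = $334,085.08 × 0.00683 = $2,281.8010964
Ironvale Township: ($458,785.08 − $124,700) × 0.0045 = $334,085.08 × 0.0045 = $1,503.38286
Total = $13,718.4257808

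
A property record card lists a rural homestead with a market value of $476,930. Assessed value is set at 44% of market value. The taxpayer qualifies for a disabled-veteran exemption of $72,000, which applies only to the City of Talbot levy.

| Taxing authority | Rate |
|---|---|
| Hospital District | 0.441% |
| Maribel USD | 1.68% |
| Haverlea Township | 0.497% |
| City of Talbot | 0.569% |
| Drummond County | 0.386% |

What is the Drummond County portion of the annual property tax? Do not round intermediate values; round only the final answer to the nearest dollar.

Assessed value = $476,930 × 0.44 = $209,849.2
Drummond County taxable value = $209,849.2 (exemption does not apply)
Drummond County levy = $209,849.2 × 0.00386 = $810.017912

$810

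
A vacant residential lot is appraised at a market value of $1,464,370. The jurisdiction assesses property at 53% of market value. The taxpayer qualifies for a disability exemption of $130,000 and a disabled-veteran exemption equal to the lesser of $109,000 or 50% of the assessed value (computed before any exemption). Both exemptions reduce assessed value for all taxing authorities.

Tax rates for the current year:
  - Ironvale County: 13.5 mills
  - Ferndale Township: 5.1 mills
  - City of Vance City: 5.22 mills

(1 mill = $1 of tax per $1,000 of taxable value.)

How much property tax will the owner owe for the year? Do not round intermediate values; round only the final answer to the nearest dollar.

Assessed value = $1,464,370 × 0.53 = $776,116.1
Disabled-veteran exemption = min($109,000, 50% × $776,116.1) = min($109,000, $388,058.05) = $109,000 (dollar cap binds)
Taxable value = $776,116.1 − $130,000 − $109,000 = $537,116.1
Ironvale County: $537,116.1 × 0.0135 = $7,251.06735
Ferndale Township: $537,116.1 × 0.0051 = $2,739.29211
City of Vance City: $537,116.1 × 0.00522 = $2,803.746042
Total = $12,794.105502

$12,794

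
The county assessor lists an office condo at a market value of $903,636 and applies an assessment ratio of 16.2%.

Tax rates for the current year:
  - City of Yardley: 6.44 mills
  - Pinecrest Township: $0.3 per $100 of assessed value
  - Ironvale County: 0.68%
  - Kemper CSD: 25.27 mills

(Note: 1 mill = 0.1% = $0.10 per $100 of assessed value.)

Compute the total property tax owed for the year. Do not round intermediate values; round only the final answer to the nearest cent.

$6,076.61

Assessed value = $903,636 × 0.162 = $146,389.032
City of Yardley: $146,389.032 × 0.00644 = $942.74536608
Pinecrest Township: $146,389.032 × 0.003 = $439.167096
Ironvale County: $146,389.032 × 0.0068 = $995.4454176
Kemper CSD: $146,389.032 × 0.02527 = $3,699.25083864
Total = $6,076.60871832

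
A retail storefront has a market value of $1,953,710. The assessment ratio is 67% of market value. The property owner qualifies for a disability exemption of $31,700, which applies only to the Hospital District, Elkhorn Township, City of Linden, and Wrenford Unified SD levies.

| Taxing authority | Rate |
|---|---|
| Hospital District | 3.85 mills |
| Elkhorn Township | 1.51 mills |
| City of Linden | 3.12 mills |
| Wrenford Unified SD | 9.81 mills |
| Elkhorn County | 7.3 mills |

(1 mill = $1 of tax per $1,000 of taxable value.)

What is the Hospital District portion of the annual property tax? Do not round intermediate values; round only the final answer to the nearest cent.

Assessed value = $1,953,710 × 0.67 = $1,308,985.7
Hospital District taxable value = $1,308,985.7 − $31,700 = $1,277,285.7
Hospital District levy = $1,277,285.7 × 0.00385 = $4,917.549945

$4,917.55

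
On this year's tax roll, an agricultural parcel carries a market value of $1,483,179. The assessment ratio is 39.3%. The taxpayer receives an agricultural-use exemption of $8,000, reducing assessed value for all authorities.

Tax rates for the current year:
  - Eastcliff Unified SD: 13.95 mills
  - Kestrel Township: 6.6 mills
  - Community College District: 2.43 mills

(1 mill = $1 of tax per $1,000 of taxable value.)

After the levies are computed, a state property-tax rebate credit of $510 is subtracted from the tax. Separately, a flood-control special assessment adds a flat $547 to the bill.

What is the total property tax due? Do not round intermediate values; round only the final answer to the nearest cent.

$13,247.96

Assessed value = $1,483,179 × 0.393 = $582,889.347
Taxable value = $582,889.347 − $8,000 = $574,889.347
Eastcliff Unified SD: $574,889.347 × 0.01395 = $8,019.70639065
Kestrel Township: $574,889.347 × 0.0066 = $3,794.2696902
Community College District: $574,889.347 × 0.00243 = $1,396.98111321
Levies subtotal = $13,210.95719406
After credit = $13,210.95719406 − $510 = $12,700.95719406
Total = $12,700.95719406 + $547 = $13,247.95719406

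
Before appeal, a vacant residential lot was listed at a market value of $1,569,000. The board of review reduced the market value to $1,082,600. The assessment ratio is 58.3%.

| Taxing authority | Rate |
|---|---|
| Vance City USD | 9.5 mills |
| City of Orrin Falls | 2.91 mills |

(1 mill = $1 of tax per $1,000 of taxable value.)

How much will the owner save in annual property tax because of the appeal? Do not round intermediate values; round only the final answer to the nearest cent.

Old assessed value = $1,569,000 × 0.583 = $914,727
New assessed value = $1,082,600 × 0.583 = $631,155.8
Combined rate = 0.0095 + 0.00291 = 0.01241
Old tax = $914,727 × 0.01241 = $11,351.76207
New tax = $631,155.8 × 0.01241 = $7,832.643478
Reduction = $11,351.76207 − $7,832.643478 = $3,519.118592

$3,519.12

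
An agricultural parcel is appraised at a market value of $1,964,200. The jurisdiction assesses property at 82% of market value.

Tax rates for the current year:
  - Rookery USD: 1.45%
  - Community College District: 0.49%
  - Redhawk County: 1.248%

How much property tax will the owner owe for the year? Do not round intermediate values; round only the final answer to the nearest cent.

$51,347.33

Assessed value = $1,964,200 × 0.82 = $1,610,644
Rookery USD: $1,610,644 × 0.0145 = $23,354.338
Community College District: $1,610,644 × 0.0049 = $7,892.1556
Redhawk County: $1,610,644 × 0.01248 = $20,100.83712
Total = $23,354.338 + $7,892.1556 + $20,100.83712 = $51,347.33072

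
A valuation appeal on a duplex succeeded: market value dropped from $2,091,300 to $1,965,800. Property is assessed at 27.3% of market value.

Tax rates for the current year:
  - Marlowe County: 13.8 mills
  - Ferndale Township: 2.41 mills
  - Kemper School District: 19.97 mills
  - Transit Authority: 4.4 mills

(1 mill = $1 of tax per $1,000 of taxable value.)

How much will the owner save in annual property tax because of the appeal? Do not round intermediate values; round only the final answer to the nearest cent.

$1,390.33

Old assessed value = $2,091,300 × 0.273 = $570,924.9
New assessed value = $1,965,800 × 0.273 = $536,663.4
Combined rate = 0.0138 + 0.00241 + 0.01997 + 0.0044 = 0.04058
Old tax = $570,924.9 × 0.04058 = $23,168.132442
New tax = $536,663.4 × 0.04058 = $21,777.800772
Reduction = $23,168.132442 − $21,777.800772 = $1,390.33167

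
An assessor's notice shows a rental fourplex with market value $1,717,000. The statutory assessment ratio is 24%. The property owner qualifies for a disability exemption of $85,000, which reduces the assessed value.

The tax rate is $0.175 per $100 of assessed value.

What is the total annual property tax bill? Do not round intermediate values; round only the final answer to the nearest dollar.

$572

Assessed value = $1,717,000 × 0.24 = $412,080
Taxable value = $412,080 − $85,000 = $327,080
Tax = $327,080 × 0.00175 = $572.39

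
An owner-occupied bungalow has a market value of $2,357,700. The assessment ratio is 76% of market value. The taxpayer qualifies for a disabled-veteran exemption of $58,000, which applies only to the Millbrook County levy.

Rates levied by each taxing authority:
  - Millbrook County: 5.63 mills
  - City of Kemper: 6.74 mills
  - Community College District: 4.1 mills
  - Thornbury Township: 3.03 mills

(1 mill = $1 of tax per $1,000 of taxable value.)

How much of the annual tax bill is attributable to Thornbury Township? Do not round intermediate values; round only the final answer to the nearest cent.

Assessed value = $2,357,700 × 0.76 = $1,791,852
Thornbury Township taxable value = $1,791,852 (exemption does not apply)
Thornbury Township levy = $1,791,852 × 0.00303 = $5,429.31156

$5,429.31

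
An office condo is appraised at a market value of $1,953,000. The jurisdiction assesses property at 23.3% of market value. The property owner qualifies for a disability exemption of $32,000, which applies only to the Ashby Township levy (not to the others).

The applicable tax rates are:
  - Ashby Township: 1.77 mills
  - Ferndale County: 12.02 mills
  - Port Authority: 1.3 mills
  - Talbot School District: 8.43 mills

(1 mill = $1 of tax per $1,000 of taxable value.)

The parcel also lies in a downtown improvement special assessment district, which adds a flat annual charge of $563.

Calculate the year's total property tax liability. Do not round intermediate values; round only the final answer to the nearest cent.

$11,209.11

Assessed value = $1,953,000 × 0.233 = $455,049
Ashby Township: ($455,049 − $32,000) × 0.00177 = $423,049 × 0.00177 = $748.79673
Ferndale County: $455,049 × 0.01202 = $5,469.68898
Port Authority: $455,049 × 0.0013 = $591.5637
Talbot School District: $455,049 × 0.00843 = $3,836.06307
Levies subtotal = $10,646.11248
Total = $10,646.11248 + $563 = $11,209.11248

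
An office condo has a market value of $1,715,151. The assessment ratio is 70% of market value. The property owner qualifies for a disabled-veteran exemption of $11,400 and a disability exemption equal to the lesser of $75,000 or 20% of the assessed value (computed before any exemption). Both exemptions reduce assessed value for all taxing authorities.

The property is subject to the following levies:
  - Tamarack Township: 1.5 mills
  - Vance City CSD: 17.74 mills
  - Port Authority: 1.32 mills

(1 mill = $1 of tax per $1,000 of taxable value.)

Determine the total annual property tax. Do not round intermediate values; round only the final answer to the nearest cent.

$22,908.07

Assessed value = $1,715,151 × 0.7 = $1,200,605.7
Disability exemption = min($75,000, 20% × $1,200,605.7) = min($75,000, $240,121.14) = $75,000 (dollar cap binds)
Taxable value = $1,200,605.7 − $11,400 − $75,000 = $1,114,205.7
Tamarack Township: $1,114,205.7 × 0.0015 = $1,671.30855
Vance City CSD: $1,114,205.7 × 0.01774 = $19,766.009118
Port Authority: $1,114,205.7 × 0.00132 = $1,470.751524
Total = $22,908.069192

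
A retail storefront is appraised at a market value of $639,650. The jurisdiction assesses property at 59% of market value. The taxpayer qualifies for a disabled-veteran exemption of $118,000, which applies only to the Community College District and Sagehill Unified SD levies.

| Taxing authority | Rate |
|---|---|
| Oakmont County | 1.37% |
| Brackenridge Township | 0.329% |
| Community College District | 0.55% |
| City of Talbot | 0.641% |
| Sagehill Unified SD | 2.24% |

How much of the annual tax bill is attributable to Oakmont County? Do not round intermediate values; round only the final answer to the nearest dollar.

Assessed value = $639,650 × 0.59 = $377,393.5
Oakmont County taxable value = $377,393.5 (exemption does not apply)
Oakmont County levy = $377,393.5 × 0.0137 = $5,170.29095

$5,170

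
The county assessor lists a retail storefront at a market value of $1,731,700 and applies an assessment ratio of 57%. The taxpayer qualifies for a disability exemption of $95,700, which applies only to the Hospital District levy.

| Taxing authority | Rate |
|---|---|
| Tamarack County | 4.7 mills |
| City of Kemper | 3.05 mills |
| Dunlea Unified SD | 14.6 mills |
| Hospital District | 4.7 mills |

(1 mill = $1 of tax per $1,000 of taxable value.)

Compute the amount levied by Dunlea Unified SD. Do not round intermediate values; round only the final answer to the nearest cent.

Assessed value = $1,731,700 × 0.57 = $987,069
Dunlea Unified SD taxable value = $987,069 (exemption does not apply)
Dunlea Unified SD levy = $987,069 × 0.0146 = $14,411.2074

$14,411.21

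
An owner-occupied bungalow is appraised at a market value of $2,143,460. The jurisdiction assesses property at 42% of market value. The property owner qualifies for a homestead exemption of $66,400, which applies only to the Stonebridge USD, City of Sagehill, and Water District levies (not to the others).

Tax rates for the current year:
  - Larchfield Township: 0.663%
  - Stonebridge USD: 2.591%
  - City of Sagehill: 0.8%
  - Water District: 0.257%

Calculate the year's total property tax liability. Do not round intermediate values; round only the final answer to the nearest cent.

Assessed value = $2,143,460 × 0.42 = $900,253.2
Larchfield Township: $900,253.2 × 0.00663 = $5,968.678716
Stonebridge USD: ($900,253.2 − $66,400) × 0.02591 = $833,853.2 × 0.02591 = $21,605.136412
City of Sagehill: ($900,253.2 − $66,400) × 0.008 = $833,853.2 × 0.008 = $6,670.8256
Water District: ($900,253.2 − $66,400) × 0.00257 = $833,853.2 × 0.00257 = $2,143.002724
Total = $36,387.643452

$36,387.64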